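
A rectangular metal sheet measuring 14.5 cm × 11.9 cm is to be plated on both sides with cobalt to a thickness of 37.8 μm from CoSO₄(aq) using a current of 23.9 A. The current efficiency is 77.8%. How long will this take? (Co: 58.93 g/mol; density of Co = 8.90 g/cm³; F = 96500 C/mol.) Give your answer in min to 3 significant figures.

34.1 min

Plated area = 2 × 14.5 × 11.9 = 345.1 cm²
Volume = 345.1 × 37.8×10⁻⁴ cm = 1.304 cm³
m(Co) = 1.304 × 8.90 = 11.61 g
n(Co) = 11.61 / 58.93 = 0.1970 mol; n(e⁻) = 2 × 0.1970 = 0.3940 mol
Q = 0.3940 × 96500 / 0.778 = 48870 C
t = 48870 / 23.9 = 2045 s = 34.1 min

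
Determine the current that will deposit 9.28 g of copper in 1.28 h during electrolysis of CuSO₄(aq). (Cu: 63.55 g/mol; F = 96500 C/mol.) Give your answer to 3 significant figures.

n(Cu) = 9.28 / 63.55 = 0.1460 mol
Cu²⁺ + 2e⁻ → Cu, so n(e⁻) = 2 × 0.1460 = 0.2920 mol
Q = 0.2920 × 96500 = 28180 C
I = Q / t = 28180 / 4608 s = 6.12 A

6.12 A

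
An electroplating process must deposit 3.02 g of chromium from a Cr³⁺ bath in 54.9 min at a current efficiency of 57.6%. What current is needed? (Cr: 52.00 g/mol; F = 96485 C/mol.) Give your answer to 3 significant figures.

8.86 A

n(Cr) = 3.02 / 52.00 = 0.05808 mol
Cr³⁺ + 3e⁻ → Cr, so n(e⁻) = 3 × 0.05808 = 0.1742 mol
Q = 0.1742 × 96485 / 0.576 = 29180 C
I = Q / t = 29180 / 3294 s = 8.86 A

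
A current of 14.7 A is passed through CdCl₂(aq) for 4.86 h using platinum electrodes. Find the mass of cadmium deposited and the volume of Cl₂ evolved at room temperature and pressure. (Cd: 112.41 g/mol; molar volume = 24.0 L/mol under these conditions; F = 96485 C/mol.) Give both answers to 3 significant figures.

Q = 14.7 × 17496 = 2.572×10^5 C; n(e⁻) = 2.572×10^5 / 96485 = 2.666 mol
Cathode: Cd²⁺ + 2e⁻ → Cd → n(Cd) = 2.666/2 = 1.333 mol → 150 g
Anode: 2Cl⁻ → Cl₂ + 2e⁻ → n(Cl₂) = 2.666/2 = 1.333 mol → 32.0 L

150 g Cd; 32.0 L Cl₂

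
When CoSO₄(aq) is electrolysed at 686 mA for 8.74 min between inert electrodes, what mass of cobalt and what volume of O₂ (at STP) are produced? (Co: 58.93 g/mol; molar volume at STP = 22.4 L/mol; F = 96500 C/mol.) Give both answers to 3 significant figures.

Q = 0.686 × 524.4 = 359.7 C; n(e⁻) = 359.7 / 96500 = 0.003727 mol
Cathode: Co²⁺ + 2e⁻ → Co → n(Co) = 0.003727/2 = 0.001864 mol → 0.110 g
Anode: 2H₂O → O₂ + 4H⁺ + 4e⁻ → n(O₂) = 0.003727/4 = 9.318×10^-4 mol → 0.0209 L

0.110 g Co; 0.0209 L O₂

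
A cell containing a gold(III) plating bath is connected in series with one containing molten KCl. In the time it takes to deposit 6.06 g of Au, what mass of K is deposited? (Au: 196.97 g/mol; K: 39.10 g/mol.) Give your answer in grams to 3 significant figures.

3.61 g

n(Au) = 6.06 / 196.97 = 0.03077 mol
Au³⁺ + 3e⁻ → Au, so n(e⁻) = 3 × 0.03077 = 0.09231 mol
Since the cells are in series, n(e⁻) in the K cell is also 0.09231 mol.
K⁺ + e⁻ → K, so n(K) = 0.09231 mol
m(K) = 0.09231 × 39.10 = 3.61 g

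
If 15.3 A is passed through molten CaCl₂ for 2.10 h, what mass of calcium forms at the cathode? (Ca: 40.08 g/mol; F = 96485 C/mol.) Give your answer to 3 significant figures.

Q = It = 15.3 × 7560 = 1.157×10^5 C
Moles of electrons = 1.157×10^5 / 96485 = 1.199 mol
Ca²⁺ + 2e⁻ → Ca, so n(Ca) = 1.199 / 2 = 0.5995 mol
m = 0.5995 × 40.08 = 24.0 g

24.0 g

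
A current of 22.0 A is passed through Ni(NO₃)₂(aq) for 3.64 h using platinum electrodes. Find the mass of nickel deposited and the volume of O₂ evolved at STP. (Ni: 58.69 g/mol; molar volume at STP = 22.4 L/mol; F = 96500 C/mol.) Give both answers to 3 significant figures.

Q = 22.0 × 13104 = 2.883×10^5 C; n(e⁻) = 2.883×10^5 / 96500 = 2.988 mol
Cathode: Ni²⁺ + 2e⁻ → Ni → n(Ni) = 2.988/2 = 1.494 mol → 87.7 g
Anode: 2H₂O → O₂ + 4H⁺ + 4e⁻ → n(O₂) = 2.988/4 = 0.7470 mol → 16.7 L

87.7 g Ni; 16.7 L O₂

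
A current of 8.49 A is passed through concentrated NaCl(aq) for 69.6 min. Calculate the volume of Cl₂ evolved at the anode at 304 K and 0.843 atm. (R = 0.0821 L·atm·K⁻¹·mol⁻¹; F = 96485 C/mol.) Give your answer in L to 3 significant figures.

Charge passed = 8.49 × 4176 = 35450 C
Moles of electrons = 35450 / 96485 = 0.3674 mol
2Cl⁻ → Cl₂ + 2e⁻, so n(Cl₂) = 0.3674 / 2 = 0.1837 mol
V = nRT/P = 0.1837 × 0.0821 × 304 / 0.843 = 5.439 L

5.44 L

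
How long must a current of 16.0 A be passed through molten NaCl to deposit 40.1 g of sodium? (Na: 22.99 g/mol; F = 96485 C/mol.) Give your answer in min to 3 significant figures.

175 min

n(Na) = 40.1 / 22.99 = 1.744 mol
Na⁺ + e⁻ → Na, so n(e⁻) = 1.744 mol
Q = 1.744 × 96485 = 1.683×10^5 C
t = Q / I = 1.683×10^5 / 16.0 = 10520 s = 175 min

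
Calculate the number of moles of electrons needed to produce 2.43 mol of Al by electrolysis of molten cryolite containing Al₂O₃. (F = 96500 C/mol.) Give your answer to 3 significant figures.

7.29 mol

Al³⁺ + 3e⁻ → Al, so n(e⁻) = 3 × 2.43 = 7.290 mol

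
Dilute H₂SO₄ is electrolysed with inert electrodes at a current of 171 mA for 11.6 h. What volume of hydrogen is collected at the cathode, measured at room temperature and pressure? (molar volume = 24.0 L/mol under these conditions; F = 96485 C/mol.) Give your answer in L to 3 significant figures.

0.888 L

Charge passed = 0.171 × 41760 = 7141 C
n(e⁻) = Q/F = 7141/96485 = 0.07401 mol
2H⁺ + 2e⁻ → H₂, so n(H₂) = 0.07401 / 2 = 0.03701 mol
V = 0.03701 × 24.0 = 0.8882 L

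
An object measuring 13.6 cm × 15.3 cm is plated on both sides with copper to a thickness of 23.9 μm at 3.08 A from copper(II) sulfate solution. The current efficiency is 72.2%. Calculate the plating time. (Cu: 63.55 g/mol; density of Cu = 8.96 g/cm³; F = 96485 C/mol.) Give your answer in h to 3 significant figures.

Plated area = 2 × 13.6 × 15.3 = 416.2 cm²
Volume = 416.2 × 23.9×10⁻⁴ cm = 0.9947 cm³
m(Cu) = 0.9947 × 8.96 = 8.913 g
n(Cu) = 8.913 / 63.55 = 0.1403 mol; n(e⁻) = 2 × 0.1403 = 0.2806 mol
Q = 0.2806 × 96485 / 0.722 = 37500 C
t = 37500 / 3.08 = 12180 s = 3.38 h

3.38 h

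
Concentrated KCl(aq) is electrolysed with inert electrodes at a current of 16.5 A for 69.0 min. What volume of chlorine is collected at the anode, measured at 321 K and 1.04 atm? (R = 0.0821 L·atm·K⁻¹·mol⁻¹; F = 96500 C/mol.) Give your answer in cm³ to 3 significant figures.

8970 cm³

Charge passed = 16.5 × 4140 = 68310 C
n(e⁻) = Q/F = 68310/96500 = 0.7079 mol
2Cl⁻ → Cl₂ + 2e⁻, so n(Cl₂) = 0.7079 / 2 = 0.3540 mol
V = nRT/P = 0.3540 × 0.0821 × 321 / 1.04 = 8.971 L
= 8970 cm³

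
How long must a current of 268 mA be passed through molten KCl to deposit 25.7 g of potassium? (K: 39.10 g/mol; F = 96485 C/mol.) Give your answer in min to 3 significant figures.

n(K) = 25.7 / 39.10 = 0.6573 mol
K⁺ + e⁻ → K, so n(e⁻) = 0.6573 mol
Q = 0.6573 × 96485 = 63420 C
t = Q / I = 63420 / 0.268 = 2.366×10^5 s = 3940 min

3940 min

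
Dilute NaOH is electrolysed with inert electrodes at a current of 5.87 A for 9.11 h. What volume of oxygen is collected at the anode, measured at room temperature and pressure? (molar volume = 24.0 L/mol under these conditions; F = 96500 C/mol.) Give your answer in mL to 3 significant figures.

12000 mL

Q = It = 5.87 × 32796 = 1.925×10^5 C
n(e⁻) = Q/F = 1.925×10^5/96500 = 1.995 mol
2H₂O → O₂ + 4H⁺ + 4e⁻, so n(O₂) = 1.995 / 4 = 0.4988 mol
V = 0.4988 × 24.0 = 11.97 L
= 12000 mL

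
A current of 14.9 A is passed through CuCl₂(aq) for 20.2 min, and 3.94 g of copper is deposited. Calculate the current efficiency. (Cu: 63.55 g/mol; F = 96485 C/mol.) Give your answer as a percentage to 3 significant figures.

Q = 14.9 × 1212 = 18060 C
n(e⁻) = 18060 / 96485 = 0.1872 mol
Cu²⁺ + 2e⁻ → Cu, so theoretical n(Cu) = 0.09360 mol → 5.948 g
Efficiency = 3.94 / 5.948 = 0.6624 = 66.2%

66.2%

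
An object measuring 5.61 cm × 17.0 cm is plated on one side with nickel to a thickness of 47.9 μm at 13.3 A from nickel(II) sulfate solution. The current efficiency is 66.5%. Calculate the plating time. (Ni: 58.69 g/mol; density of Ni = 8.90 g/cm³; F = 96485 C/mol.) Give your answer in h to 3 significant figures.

0.420 h

Plated area = 5.61 × 17.0 = 95.37 cm²
Volume = 95.37 × 47.9×10⁻⁴ cm = 0.4568 cm³
m(Ni) = 0.4568 × 8.90 = 4.066 g
n(Ni) = 4.066 / 58.69 = 0.06928 mol; n(e⁻) = 2 × 0.06928 = 0.1386 mol
Q = 0.1386 × 96485 / 0.665 = 20110 C
t = 20110 / 13.3 = 1512 s = 0.420 h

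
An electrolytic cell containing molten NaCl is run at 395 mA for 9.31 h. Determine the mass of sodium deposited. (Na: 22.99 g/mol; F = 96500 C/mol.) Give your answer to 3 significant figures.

Q = It = 0.395 × 33516 = 13240 C
Moles of electrons = 13240 / 96500 = 0.1372 mol
Na⁺ + e⁻ → Na, so n(Na) = 0.1372 mol
m = 0.1372 × 22.99 = 3.15 g

3.15 g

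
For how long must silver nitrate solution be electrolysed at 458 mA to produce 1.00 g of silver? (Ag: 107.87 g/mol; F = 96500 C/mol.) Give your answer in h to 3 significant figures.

0.543 h

n(Ag) = 1.00 / 107.87 = 0.009270 mol
Ag⁺ + e⁻ → Ag, so n(e⁻) = 0.009270 mol
Q = 0.009270 × 96500 = 894.6 C
t = Q / I = 894.6 / 0.458 = 1953 s = 0.543 h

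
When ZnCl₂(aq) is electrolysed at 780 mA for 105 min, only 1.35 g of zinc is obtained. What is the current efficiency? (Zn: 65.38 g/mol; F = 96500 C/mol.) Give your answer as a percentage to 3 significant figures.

Q = 0.780 × 6300 = 4914 C
n(e⁻) = 4914 / 96500 = 0.05092 mol
Zn²⁺ + 2e⁻ → Zn, so theoretical n(Zn) = 0.02546 mol → 1.665 g
Efficiency = 1.35 / 1.665 = 0.8108 = 81.1%

81.1%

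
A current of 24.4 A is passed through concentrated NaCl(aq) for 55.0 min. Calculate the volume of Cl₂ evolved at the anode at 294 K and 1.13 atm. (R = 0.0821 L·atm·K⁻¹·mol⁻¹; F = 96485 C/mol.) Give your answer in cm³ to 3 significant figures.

8910 cm³

Q = It = 24.4 × 3300 = 80520 C
Moles of electrons = 80520 / 96485 = 0.8345 mol
2Cl⁻ → Cl₂ + 2e⁻, so n(Cl₂) = 0.8345 / 2 = 0.4173 mol
V = nRT/P = 0.4173 × 0.0821 × 294 / 1.13 = 8.914 L
= 8910 cm³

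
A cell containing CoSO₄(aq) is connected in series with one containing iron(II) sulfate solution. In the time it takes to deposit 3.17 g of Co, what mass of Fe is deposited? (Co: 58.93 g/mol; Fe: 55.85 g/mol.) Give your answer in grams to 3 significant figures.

n(Co) = 3.17 / 58.93 = 0.05379 mol
Co²⁺ + 2e⁻ → Co, so n(e⁻) = 2 × 0.05379 = 0.1076 mol
In series, the same 0.1076 mol of electrons flows through the second cell.
Fe²⁺ + 2e⁻ → Fe, so n(Fe) = 0.1076 / 2 = 0.05380 mol
m(Fe) = 0.05380 × 55.85 = 3.00 g

3.00 g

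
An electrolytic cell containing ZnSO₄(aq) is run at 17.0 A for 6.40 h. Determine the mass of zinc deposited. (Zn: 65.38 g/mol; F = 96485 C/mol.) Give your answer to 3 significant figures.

133 g

Q = 17.0 A × 23040 s = 3.917×10^5 C
Moles of electrons = 3.917×10^5 / 96485 = 4.060 mol
Zn²⁺ + 2e⁻ → Zn, so n(Zn) = 4.060 / 2 = 2.030 mol
m = 2.030 × 65.38 = 133 g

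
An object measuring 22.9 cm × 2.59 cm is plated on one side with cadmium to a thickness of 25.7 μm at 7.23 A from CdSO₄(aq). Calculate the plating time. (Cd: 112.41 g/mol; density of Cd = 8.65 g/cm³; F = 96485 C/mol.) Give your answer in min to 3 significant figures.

Plated area = 22.9 × 2.59 = 59.31 cm²
Volume = 59.31 × 25.7×10⁻⁴ cm = 0.1524 cm³
m(Cd) = 0.1524 × 8.65 = 1.318 g
n(Cd) = 1.318 / 112.41 = 0.01172 mol; n(e⁻) = 2 × 0.01172 = 0.02344 mol
Q = 0.02344 × 96485 = 2262 C
t = 2262 / 7.23 = 312.9 s = 5.22 min

5.22 min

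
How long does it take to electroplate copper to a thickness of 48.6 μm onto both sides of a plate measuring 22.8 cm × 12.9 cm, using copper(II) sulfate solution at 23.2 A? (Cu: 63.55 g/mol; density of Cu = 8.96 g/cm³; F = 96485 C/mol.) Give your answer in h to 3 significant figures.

Plated area = 2 × 22.8 × 12.9 = 588.2 cm²
Volume = 588.2 × 48.6×10⁻⁴ cm = 2.859 cm³
m(Cu) = 2.859 × 8.96 = 25.62 g
n(Cu) = 25.62 / 63.55 = 0.4031 mol; n(e⁻) = 2 × 0.4031 = 0.8062 mol
Q = 0.8062 × 96485 = 77790 C
t = 77790 / 23.2 = 3353 s = 0.931 h

0.931 h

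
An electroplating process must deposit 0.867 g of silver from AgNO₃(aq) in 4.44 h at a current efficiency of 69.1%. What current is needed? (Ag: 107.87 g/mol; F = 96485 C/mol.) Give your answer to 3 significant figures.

n(Ag) = 0.867 / 107.87 = 0.008037 mol
Ag⁺ + e⁻ → Ag, so n(e⁻) = 0.008037 mol
Q = 0.008037 × 96485 / 0.691 = 1122 C
I = Q / t = 1122 / 15984 s = 0.0702 A

0.0702 A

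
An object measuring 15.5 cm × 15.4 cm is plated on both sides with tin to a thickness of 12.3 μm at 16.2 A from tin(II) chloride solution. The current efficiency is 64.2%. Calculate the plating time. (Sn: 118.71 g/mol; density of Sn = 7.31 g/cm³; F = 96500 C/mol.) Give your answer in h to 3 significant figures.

0.186 h

Plated area = 2 × 15.5 × 15.4 = 477.4 cm²
Volume = 477.4 × 12.3×10⁻⁴ cm = 0.5872 cm³
m(Sn) = 0.5872 × 7.31 = 4.292 g
n(Sn) = 4.292 / 118.71 = 0.03616 mol; n(e⁻) = 2 × 0.03616 = 0.07232 mol
Q = 0.07232 × 96500 / 0.642 = 10870 C
t = 10870 / 16.2 = 671.0 s = 0.186 h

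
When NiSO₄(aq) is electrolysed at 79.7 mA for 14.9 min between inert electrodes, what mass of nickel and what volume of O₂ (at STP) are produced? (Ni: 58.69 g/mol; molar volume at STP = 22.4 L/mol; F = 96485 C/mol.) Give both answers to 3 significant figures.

0.0217 g Ni; 0.00414 L O₂

Q = 0.0797 × 894 = 71.25 C; n(e⁻) = 71.25 / 96485 = 7.385×10^-4 mol
Cathode: Ni²⁺ + 2e⁻ → Ni → n(Ni) = 7.385×10^-4/2 = 3.693×10^-4 mol → 0.0217 g
Anode: 2H₂O → O₂ + 4H⁺ + 4e⁻ → n(O₂) = 7.385×10^-4/4 = 1.846×10^-4 mol → 0.00414 L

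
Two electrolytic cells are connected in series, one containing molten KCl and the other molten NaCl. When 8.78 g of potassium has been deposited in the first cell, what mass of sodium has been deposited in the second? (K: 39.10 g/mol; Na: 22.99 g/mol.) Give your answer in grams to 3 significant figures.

n(K) = 8.78 / 39.10 = 0.2246 mol
K⁺ + e⁻ → K, so n(e⁻) = 0.2246 mol
Since the cells are in series, n(e⁻) in the Na cell is also 0.2246 mol.
Na⁺ + e⁻ → Na, so n(Na) = 0.2246 mol
m(Na) = 0.2246 × 22.99 = 5.16 g

5.16 g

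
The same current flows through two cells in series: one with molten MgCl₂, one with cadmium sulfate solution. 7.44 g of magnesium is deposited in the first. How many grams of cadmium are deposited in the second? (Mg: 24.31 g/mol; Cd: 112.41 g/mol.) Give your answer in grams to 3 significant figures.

34.4 g

n(Mg) = 7.44 / 24.31 = 0.3060 mol
Mg²⁺ + 2e⁻ → Mg, so n(e⁻) = 2 × 0.3060 = 0.6120 mol
In series, the same 0.6120 mol of electrons flows through the second cell.
Cd²⁺ + 2e⁻ → Cd, so n(Cd) = 0.6120 / 2 = 0.3060 mol
m(Cd) = 0.3060 × 112.41 = 34.4 g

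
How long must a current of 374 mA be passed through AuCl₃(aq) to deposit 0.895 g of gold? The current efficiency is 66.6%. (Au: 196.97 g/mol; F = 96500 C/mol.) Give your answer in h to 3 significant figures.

1.47 h

n(Au) = 0.895 / 196.97 = 0.004544 mol
Au³⁺ + 3e⁻ → Au, so n(e⁻) = 3 × 0.004544 = 0.01363 mol
Q = 0.01363 × 96500 / 0.666 = 1975 C
t = Q / I = 1975 / 0.374 = 5281 s = 1.47 h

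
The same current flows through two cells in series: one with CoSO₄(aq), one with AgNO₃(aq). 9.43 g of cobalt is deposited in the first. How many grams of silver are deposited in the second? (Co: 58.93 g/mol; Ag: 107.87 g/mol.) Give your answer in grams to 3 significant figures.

n(Co) = 9.43 / 58.93 = 0.1600 mol
Co²⁺ + 2e⁻ → Co, so n(e⁻) = 2 × 0.1600 = 0.3200 mol
The cells are in series, so the same charge (and hence the same n(e⁻) = 0.3200 mol) passes through both.
Ag⁺ + e⁻ → Ag, so n(Ag) = 0.3200 mol
m(Ag) = 0.3200 × 107.87 = 34.5 g

34.5 g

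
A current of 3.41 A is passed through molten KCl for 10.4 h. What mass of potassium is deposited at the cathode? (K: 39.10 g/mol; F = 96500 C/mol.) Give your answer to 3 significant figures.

Q = 3.41 A × 37440 s = 1.277×10^5 C
n(e⁻) = 1.277×10^5 / 96500 = 1.323 mol
K⁺ + e⁻ → K, so n(K) = 1.323 mol
m = 1.323 × 39.10 = 51.7 g

51.7 g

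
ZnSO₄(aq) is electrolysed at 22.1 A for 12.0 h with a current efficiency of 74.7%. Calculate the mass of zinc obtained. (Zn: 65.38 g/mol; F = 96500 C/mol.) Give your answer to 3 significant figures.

Q = 22.1 × 43200 = 9.547×10^5 C
n(e⁻) = 9.547×10^5 / 96500 = 9.893 mol
Zn²⁺ + 2e⁻ → Zn, so theoretical m(Zn) = 4.947 × 65.38 = 323.4 g
Actual mass = 74.7% × 323.4 = 242 g

242 g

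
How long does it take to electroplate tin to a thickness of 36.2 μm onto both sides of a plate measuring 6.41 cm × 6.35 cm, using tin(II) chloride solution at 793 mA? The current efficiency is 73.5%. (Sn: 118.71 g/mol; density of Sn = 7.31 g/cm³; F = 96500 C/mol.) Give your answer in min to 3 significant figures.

Plated area = 2 × 6.41 × 6.35 = 81.41 cm²
Volume = 81.41 × 36.2×10⁻⁴ cm = 0.2947 cm³
m(Sn) = 0.2947 × 7.31 = 2.154 g
n(Sn) = 2.154 / 118.71 = 0.01815 mol; n(e⁻) = 2 × 0.01815 = 0.03630 mol
Q = 0.03630 × 96500 / 0.735 = 4766 C
t = 4766 / 0.793 = 6010 s = 100 min

100 min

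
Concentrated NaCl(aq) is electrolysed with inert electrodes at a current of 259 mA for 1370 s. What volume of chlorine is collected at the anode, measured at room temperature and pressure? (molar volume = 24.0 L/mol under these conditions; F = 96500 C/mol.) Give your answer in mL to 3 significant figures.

Q = It = 0.259 × 1370 = 354.8 C
n(e⁻) = Q/F = 354.8/96500 = 0.003677 mol
2Cl⁻ → Cl₂ + 2e⁻, so n(Cl₂) = 0.003677 / 2 = 0.001839 mol
V = 0.001839 × 24.0 = 0.04414 L
= 44.1 mL

44.1 mL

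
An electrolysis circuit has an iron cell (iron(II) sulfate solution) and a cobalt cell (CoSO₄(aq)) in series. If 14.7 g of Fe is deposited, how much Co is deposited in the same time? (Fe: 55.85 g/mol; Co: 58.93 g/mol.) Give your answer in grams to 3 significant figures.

15.5 g

n(Fe) = 14.7 / 55.85 = 0.2632 mol
Fe²⁺ + 2e⁻ → Fe, so n(e⁻) = 2 × 0.2632 = 0.5264 mol
Same current for the same time ⇒ same n(e⁻) = 0.5264 mol in both cells.
Co²⁺ + 2e⁻ → Co, so n(Co) = 0.5264 / 2 = 0.2632 mol
m(Co) = 0.2632 × 58.93 = 15.5 g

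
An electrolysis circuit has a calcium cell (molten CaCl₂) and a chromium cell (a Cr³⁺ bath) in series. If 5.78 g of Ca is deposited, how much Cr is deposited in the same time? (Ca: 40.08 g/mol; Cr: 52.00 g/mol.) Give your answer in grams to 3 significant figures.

5.00 g

n(Ca) = 5.78 / 40.08 = 0.1442 mol
Ca²⁺ + 2e⁻ → Ca, so n(e⁻) = 2 × 0.1442 = 0.2884 mol
Since the cells are in series, n(e⁻) in the Cr cell is also 0.2884 mol.
Cr³⁺ + 3e⁻ → Cr, so n(Cr) = 0.2884 / 3 = 0.09613 mol
m(Cr) = 0.09613 × 52.00 = 5.00 g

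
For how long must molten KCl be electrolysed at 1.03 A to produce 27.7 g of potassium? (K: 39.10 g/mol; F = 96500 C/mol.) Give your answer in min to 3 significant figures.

1110 min

n(K) = 27.7 / 39.10 = 0.7084 mol
K⁺ + e⁻ → K, so n(e⁻) = 0.7084 mol
Q = 0.7084 × 96500 = 68360 C
t = Q / I = 68360 / 1.03 = 66370 s = 1110 min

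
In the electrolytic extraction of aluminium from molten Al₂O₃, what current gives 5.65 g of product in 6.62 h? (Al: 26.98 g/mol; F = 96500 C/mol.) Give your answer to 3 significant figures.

2.54 A

n(Al) = 5.65 / 26.98 = 0.2094 mol
Al³⁺ + 3e⁻ → Al, so n(e⁻) = 3 × 0.2094 = 0.6282 mol
Q = 0.6282 × 96500 = 60620 C
I = Q / t = 60620 / 23832 s = 2.54 A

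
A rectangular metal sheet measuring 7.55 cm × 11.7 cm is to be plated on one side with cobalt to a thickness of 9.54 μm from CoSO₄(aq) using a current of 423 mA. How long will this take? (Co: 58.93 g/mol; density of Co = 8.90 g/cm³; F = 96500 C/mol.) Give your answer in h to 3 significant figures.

Plated area = 7.55 × 11.7 = 88.34 cm²
Volume = 88.34 × 9.54×10⁻⁴ cm = 0.08428 cm³
m(Co) = 0.08428 × 8.90 = 0.7501 g
n(Co) = 0.7501 / 58.93 = 0.01273 mol; n(e⁻) = 2 × 0.01273 = 0.02546 mol
Q = 0.02546 × 96500 = 2457 C
t = 2457 / 0.423 = 5809 s = 1.61 h

1.61 h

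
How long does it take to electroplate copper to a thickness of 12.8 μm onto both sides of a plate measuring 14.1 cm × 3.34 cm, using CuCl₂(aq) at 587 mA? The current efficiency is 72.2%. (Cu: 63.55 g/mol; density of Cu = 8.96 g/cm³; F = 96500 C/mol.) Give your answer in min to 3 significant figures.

129 min

Plated area = 2 × 14.1 × 3.34 = 94.19 cm²
Volume = 94.19 × 12.8×10⁻⁴ cm = 0.1206 cm³
m(Cu) = 0.1206 × 8.96 = 1.081 g
n(Cu) = 1.081 / 63.55 = 0.01701 mol; n(e⁻) = 2 × 0.01701 = 0.03402 mol
Q = 0.03402 × 96500 / 0.722 = 4547 C
t = 4547 / 0.587 = 7746 s = 129 min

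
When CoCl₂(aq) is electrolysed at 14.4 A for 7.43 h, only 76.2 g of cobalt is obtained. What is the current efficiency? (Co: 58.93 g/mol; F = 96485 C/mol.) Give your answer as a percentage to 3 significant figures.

Q = 14.4 × 26748 = 3.852×10^5 C
n(e⁻) = 3.852×10^5 / 96485 = 3.992 mol
Co²⁺ + 2e⁻ → Co, so theoretical n(Co) = 1.996 mol → 117.6 g
Efficiency = 76.2 / 117.6 = 0.6480 = 64.8%

64.8%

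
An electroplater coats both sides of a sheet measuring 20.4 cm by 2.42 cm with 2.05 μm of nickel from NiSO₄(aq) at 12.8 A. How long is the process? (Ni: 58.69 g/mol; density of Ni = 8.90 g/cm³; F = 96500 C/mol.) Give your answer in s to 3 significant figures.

46.3 s

Plated area = 2 × 20.4 × 2.42 = 98.74 cm²
Volume = 98.74 × 2.05×10⁻⁴ cm = 0.02024 cm³
m(Ni) = 0.02024 × 8.90 = 0.1801 g
n(Ni) = 0.1801 / 58.69 = 0.003069 mol; n(e⁻) = 2 × 0.003069 = 0.006138 mol
Q = 0.006138 × 96500 = 592.3 C
t = 592.3 / 12.8 = 46.27 s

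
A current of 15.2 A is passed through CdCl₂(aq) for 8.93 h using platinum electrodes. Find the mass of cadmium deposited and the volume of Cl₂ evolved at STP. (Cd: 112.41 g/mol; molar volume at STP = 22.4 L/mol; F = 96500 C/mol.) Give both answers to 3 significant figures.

285 g Cd; 56.7 L Cl₂

Q = 15.2 × 32148 = 4.886×10^5 C; n(e⁻) = 4.886×10^5 / 96500 = 5.063 mol
Cathode: Cd²⁺ + 2e⁻ → Cd → n(Cd) = 5.063/2 = 2.532 mol → 285 g
Anode: 2Cl⁻ → Cl₂ + 2e⁻ → n(Cl₂) = 5.063/2 = 2.532 mol → 56.7 L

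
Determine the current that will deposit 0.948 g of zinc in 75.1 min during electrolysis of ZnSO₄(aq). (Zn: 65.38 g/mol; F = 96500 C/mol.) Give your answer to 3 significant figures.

0.621 A

n(Zn) = 0.948 / 65.38 = 0.01450 mol
Zn²⁺ + 2e⁻ → Zn, so n(e⁻) = 2 × 0.01450 = 0.02900 mol
Q = 0.02900 × 96500 = 2799 C
I = Q / t = 2799 / 4506 s = 0.621 A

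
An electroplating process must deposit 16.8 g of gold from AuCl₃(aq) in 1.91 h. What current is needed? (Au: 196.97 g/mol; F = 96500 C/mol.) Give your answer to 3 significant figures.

n(Au) = 16.8 / 196.97 = 0.08529 mol
Au³⁺ + 3e⁻ → Au, so n(e⁻) = 3 × 0.08529 = 0.2559 mol
Q = 0.2559 × 96500 = 24690 C
I = Q / t = 24690 / 6876 s = 3.59 A

3.59 A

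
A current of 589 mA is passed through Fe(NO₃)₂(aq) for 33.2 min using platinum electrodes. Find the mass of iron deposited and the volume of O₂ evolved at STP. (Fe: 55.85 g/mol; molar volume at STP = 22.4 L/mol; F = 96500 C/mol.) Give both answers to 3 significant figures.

0.340 g Fe; 0.0681 L O₂

Q = 0.589 × 1992 = 1173 C; n(e⁻) = 1173 / 96500 = 0.01216 mol
Cathode: Fe²⁺ + 2e⁻ → Fe → n(Fe) = 0.01216/2 = 0.006080 mol → 0.340 g
Anode: 2H₂O → O₂ + 4H⁺ + 4e⁻ → n(O₂) = 0.01216/4 = 0.003040 mol → 0.0681 L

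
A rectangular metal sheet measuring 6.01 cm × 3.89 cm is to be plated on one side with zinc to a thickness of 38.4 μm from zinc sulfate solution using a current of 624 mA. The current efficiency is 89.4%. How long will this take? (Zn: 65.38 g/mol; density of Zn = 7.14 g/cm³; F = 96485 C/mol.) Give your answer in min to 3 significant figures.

56.5 min

Plated area = 6.01 × 3.89 = 23.38 cm²
Volume = 23.38 × 38.4×10⁻⁴ cm = 0.08978 cm³
m(Zn) = 0.08978 × 7.14 = 0.6410 g
n(Zn) = 0.6410 / 65.38 = 0.009804 mol; n(e⁻) = 2 × 0.009804 = 0.01961 mol
Q = 0.01961 × 96485 / 0.894 = 2116 C
t = 2116 / 0.624 = 3391 s = 56.5 min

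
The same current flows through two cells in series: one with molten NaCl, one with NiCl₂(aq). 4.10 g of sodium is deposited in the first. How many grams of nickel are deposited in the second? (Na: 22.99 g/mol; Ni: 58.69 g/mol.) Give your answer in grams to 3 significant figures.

5.23 g

n(Na) = 4.10 / 22.99 = 0.1783 mol
Na⁺ + e⁻ → Na, so n(e⁻) = 0.1783 mol
The cells are in series, so the same charge (and hence the same n(e⁻) = 0.1783 mol) passes through both.
Ni²⁺ + 2e⁻ → Ni, so n(Ni) = 0.1783 / 2 = 0.08915 mol
m(Ni) = 0.08915 × 58.69 = 5.23 g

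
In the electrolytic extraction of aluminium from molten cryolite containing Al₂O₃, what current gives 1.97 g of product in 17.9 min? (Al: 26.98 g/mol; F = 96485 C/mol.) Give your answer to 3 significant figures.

n(Al) = 1.97 / 26.98 = 0.07302 mol
Al³⁺ + 3e⁻ → Al, so n(e⁻) = 3 × 0.07302 = 0.2191 mol
Q = 0.2191 × 96485 = 21140 C
I = Q / t = 21140 / 1074 s = 19.7 A

19.7 A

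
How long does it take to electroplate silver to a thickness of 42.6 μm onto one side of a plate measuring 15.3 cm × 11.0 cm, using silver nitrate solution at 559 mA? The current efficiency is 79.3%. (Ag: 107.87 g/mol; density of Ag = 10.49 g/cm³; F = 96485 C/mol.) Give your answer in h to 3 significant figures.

Plated area = 15.3 × 11.0 = 168.3 cm²
Volume = 168.3 × 42.6×10⁻⁴ cm = 0.7170 cm³
m(Ag) = 0.7170 × 10.49 = 7.521 g
n(Ag) = 7.521 / 107.87 = 0.06972 mol; n(e⁻) = 0.06972 mol
Q = 0.06972 × 96485 / 0.793 = 8483 C
t = 8483 / 0.559 = 15180 s = 4.22 h

4.22 h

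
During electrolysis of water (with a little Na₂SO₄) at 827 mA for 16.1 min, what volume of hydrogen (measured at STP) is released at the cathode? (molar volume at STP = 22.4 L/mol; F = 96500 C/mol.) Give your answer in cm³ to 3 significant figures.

Q = It = 0.827 × 966 = 798.9 C
n(e⁻) = Q/F = 798.9/96500 = 0.008279 mol
2H⁺ + 2e⁻ → H₂, so n(H₂) = 0.008279 / 2 = 0.004140 mol
V = 0.004140 × 22.4 = 0.09274 L
= 92.7 cm³

92.7 cm³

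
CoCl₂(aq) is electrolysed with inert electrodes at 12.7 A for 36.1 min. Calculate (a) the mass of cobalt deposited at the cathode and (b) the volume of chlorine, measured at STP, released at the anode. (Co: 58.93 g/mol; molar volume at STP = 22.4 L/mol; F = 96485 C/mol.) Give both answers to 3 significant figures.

8.40 g Co; 3.19 L Cl₂

Q = 12.7 × 2166 = 27510 C; n(e⁻) = 27510 / 96485 = 0.2851 mol
Cathode: Co²⁺ + 2e⁻ → Co → n(Co) = 0.2851/2 = 0.1426 mol → 8.40 g
Anode: 2Cl⁻ → Cl₂ + 2e⁻ → n(Cl₂) = 0.2851/2 = 0.1426 mol → 3.19 L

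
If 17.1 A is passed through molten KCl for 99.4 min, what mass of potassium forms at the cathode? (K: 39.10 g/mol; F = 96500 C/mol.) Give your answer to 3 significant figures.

Q = 17.1 A × 5964 s = 1.020×10^5 C
Moles of electrons = 1.020×10^5 / 96500 = 1.057 mol
K⁺ + e⁻ → K, so n(K) = 1.057 mol
m = 1.057 × 39.10 = 41.3 g

41.3 g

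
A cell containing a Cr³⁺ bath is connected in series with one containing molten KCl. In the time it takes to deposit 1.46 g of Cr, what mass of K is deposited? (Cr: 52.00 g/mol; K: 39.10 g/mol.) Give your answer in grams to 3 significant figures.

n(Cr) = 1.46 / 52.00 = 0.02808 mol
Cr³⁺ + 3e⁻ → Cr, so n(e⁻) = 3 × 0.02808 = 0.08424 mol
The cells are in series, so the same charge (and hence the same n(e⁻) = 0.08424 mol) passes through both.
K⁺ + e⁻ → K, so n(K) = 0.08424 mol
m(K) = 0.08424 × 39.10 = 3.29 g

3.29 g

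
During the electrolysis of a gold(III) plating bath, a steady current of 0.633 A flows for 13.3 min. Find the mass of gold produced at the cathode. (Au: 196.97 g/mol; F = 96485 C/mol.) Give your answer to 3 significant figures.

0.344 g

Charge passed = 0.633 × 798 = 505.1 C
Moles of electrons = 505.1 / 96485 = 0.005235 mol
Au³⁺ + 3e⁻ → Au, so n(Au) = 0.005235 / 3 = 0.001745 mol
m = 0.001745 × 196.97 = 0.344 g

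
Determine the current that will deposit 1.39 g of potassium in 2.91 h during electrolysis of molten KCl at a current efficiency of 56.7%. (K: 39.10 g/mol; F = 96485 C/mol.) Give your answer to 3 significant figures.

0.577 A

n(K) = 1.39 / 39.10 = 0.03555 mol
K⁺ + e⁻ → K, so n(e⁻) = 0.03555 mol
Q = 0.03555 × 96485 / 0.567 = 6049 C
I = Q / t = 6049 / 10476 s = 0.577 A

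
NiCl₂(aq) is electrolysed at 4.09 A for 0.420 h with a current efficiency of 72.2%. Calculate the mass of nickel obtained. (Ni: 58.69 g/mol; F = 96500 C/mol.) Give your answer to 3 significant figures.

1.36 g

Q = 4.09 × 1512 = 6184 C
n(e⁻) = 6184 / 96500 = 0.06408 mol
Ni²⁺ + 2e⁻ → Ni, so theoretical m(Ni) = 0.03204 × 58.69 = 1.880 g
Actual mass = 72.2% × 1.880 = 1.36 g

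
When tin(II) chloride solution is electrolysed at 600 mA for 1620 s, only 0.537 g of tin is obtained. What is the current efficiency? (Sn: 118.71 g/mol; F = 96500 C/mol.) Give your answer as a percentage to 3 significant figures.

Q = 0.600 × 1620 = 972.0 C
n(e⁻) = 972.0 / 96500 = 0.01007 mol
Sn²⁺ + 2e⁻ → Sn, so theoretical n(Sn) = 0.005035 mol → 0.5977 g
Efficiency = 0.537 / 0.5977 = 0.8984 = 89.8%

89.8%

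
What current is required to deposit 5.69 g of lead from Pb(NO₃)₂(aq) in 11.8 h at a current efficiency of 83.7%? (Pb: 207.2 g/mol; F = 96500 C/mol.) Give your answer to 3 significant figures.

n(Pb) = 5.69 / 207.2 = 0.02746 mol
Pb²⁺ + 2e⁻ → Pb, so n(e⁻) = 2 × 0.02746 = 0.05492 mol
Q = 0.05492 × 96500 / 0.837 = 6332 C
I = Q / t = 6332 / 42480 s = 0.149 A

0.149 A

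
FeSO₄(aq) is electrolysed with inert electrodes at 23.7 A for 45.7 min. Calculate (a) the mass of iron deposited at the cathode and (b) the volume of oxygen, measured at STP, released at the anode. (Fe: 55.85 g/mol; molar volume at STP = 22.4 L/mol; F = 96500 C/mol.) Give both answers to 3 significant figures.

18.8 g Fe; 3.77 L O₂

Q = 23.7 × 2742 = 64990 C; n(e⁻) = 64990 / 96500 = 0.6735 mol
Cathode: Fe²⁺ + 2e⁻ → Fe → n(Fe) = 0.6735/2 = 0.3368 mol → 18.8 g
Anode: 2H₂O → O₂ + 4H⁺ + 4e⁻ → n(O₂) = 0.6735/4 = 0.1684 mol → 3.77 L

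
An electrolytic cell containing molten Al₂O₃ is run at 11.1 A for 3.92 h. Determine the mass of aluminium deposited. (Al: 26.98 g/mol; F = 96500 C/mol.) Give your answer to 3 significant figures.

14.6 g

Charge passed = 11.1 × 14112 = 1.566×10^5 C
n(e⁻) = 1.566×10^5 / 96500 = 1.623 mol
Al³⁺ + 3e⁻ → Al, so n(Al) = 1.623 / 3 = 0.5410 mol
m = 0.5410 × 26.98 = 14.6 g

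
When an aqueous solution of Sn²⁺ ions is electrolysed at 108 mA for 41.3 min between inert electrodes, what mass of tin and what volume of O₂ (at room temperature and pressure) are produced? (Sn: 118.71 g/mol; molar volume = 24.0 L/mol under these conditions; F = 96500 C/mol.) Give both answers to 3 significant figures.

Q = 0.108 × 2478 = 267.6 C; n(e⁻) = 267.6 / 96500 = 0.002773 mol
Cathode: Sn²⁺ + 2e⁻ → Sn → n(Sn) = 0.002773/2 = 0.001387 mol → 0.165 g
Anode: 2H₂O → O₂ + 4H⁺ + 4e⁻ → n(O₂) = 0.002773/4 = 6.933×10^-4 mol → 0.0166 L

0.165 g Sn; 0.0166 L O₂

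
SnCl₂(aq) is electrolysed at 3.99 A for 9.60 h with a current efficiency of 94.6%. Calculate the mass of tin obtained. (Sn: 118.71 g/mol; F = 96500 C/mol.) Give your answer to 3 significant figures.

80.2 g

Q = 3.99 × 34560 = 1.379×10^5 C
n(e⁻) = 1.379×10^5 / 96500 = 1.429 mol
Sn²⁺ + 2e⁻ → Sn, so theoretical m(Sn) = 0.7145 × 118.71 = 84.82 g
Actual mass = 94.6% × 84.82 = 80.2 g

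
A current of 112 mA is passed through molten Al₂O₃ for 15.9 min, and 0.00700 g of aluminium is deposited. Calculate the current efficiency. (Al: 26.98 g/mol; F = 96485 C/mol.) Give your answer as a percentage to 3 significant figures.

Q = 0.112 × 954 = 106.8 C
n(e⁻) = 106.8 / 96485 = 0.001107 mol
Al³⁺ + 3e⁻ → Al, so theoretical n(Al) = 3.690×10^-4 mol → 0.009956 g
Efficiency = 0.00700 / 0.009956 = 0.7031 = 70.3%

70.3%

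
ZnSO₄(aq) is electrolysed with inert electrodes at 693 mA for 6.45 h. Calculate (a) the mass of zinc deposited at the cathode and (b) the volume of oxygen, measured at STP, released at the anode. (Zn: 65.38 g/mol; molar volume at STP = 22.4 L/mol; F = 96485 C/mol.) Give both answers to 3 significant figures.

Q = 0.693 × 23220 = 16090 C; n(e⁻) = 16090 / 96485 = 0.1668 mol
Cathode: Zn²⁺ + 2e⁻ → Zn → n(Zn) = 0.1668/2 = 0.08340 mol → 5.45 g
Anode: 2H₂O → O₂ + 4H⁺ + 4e⁻ → n(O₂) = 0.1668/4 = 0.04170 mol → 0.934 L

5.45 g Zn; 0.934 L O₂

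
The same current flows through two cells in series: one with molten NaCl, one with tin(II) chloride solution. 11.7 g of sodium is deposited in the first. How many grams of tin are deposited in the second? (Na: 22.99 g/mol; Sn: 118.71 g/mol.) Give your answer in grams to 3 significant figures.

30.2 g

n(Na) = 11.7 / 22.99 = 0.5089 mol
Na⁺ + e⁻ → Na, so n(e⁻) = 0.5089 mol
In series, the same 0.5089 mol of electrons flows through the second cell.
Sn²⁺ + 2e⁻ → Sn, so n(Sn) = 0.5089 / 2 = 0.2545 mol
m(Sn) = 0.2545 × 118.71 = 30.2 g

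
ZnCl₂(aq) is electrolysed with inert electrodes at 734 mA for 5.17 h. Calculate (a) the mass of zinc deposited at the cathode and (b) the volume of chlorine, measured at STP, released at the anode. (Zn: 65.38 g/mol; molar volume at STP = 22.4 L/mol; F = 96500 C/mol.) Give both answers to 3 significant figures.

4.63 g Zn; 1.59 L Cl₂

Q = 0.734 × 18612 = 13660 C; n(e⁻) = 13660 / 96500 = 0.1416 mol
Cathode: Zn²⁺ + 2e⁻ → Zn → n(Zn) = 0.1416/2 = 0.07080 mol → 4.63 g
Anode: 2Cl⁻ → Cl₂ + 2e⁻ → n(Cl₂) = 0.1416/2 = 0.07080 mol → 1.59 L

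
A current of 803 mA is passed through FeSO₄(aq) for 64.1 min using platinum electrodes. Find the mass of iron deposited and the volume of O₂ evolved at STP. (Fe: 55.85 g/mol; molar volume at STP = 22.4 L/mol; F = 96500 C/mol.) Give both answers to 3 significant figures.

0.894 g Fe; 0.179 L O₂

Q = 0.803 × 3846 = 3088 C; n(e⁻) = 3088 / 96500 = 0.03200 mol
Cathode: Fe²⁺ + 2e⁻ → Fe → n(Fe) = 0.03200/2 = 0.01600 mol → 0.894 g
Anode: 2H₂O → O₂ + 4H⁺ + 4e⁻ → n(O₂) = 0.03200/4 = 0.008000 mol → 0.179 L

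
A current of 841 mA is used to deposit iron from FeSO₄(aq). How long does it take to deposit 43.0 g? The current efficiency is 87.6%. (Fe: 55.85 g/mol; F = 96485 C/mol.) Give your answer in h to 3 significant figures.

56.0 h

n(Fe) = 43.0 / 55.85 = 0.7699 mol
Fe²⁺ + 2e⁻ → Fe, so n(e⁻) = 2 × 0.7699 = 1.540 mol
Q = 1.540 × 96485 / 0.876 = 1.696×10^5 C
t = Q / I = 1.696×10^5 / 0.841 = 2.017×10^5 s = 56.0 h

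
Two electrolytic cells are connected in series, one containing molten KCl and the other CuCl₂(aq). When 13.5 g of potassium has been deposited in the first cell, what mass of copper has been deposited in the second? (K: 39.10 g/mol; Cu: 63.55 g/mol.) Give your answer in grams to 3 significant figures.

n(K) = 13.5 / 39.10 = 0.3453 mol
K⁺ + e⁻ → K, so n(e⁻) = 0.3453 mol
The cells are in series, so the same charge (and hence the same n(e⁻) = 0.3453 mol) passes through both.
Cu²⁺ + 2e⁻ → Cu, so n(Cu) = 0.3453 / 2 = 0.1727 mol
m(Cu) = 0.1727 × 63.55 = 11.0 g

11.0 g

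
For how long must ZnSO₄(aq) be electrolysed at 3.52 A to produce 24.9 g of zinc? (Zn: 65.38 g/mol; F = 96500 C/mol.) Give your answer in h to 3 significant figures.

n(Zn) = 24.9 / 65.38 = 0.3809 mol
Zn²⁺ + 2e⁻ → Zn, so n(e⁻) = 2 × 0.3809 = 0.7618 mol
Q = 0.7618 × 96500 = 73510 C
t = Q / I = 73510 / 3.52 = 20880 s = 5.80 h

5.80 h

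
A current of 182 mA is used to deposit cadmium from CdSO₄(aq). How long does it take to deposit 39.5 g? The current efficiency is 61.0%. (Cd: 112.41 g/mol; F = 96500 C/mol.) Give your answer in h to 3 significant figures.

170 h

n(Cd) = 39.5 / 112.41 = 0.3514 mol
Cd²⁺ + 2e⁻ → Cd, so n(e⁻) = 2 × 0.3514 = 0.7028 mol
Q = 0.7028 × 96500 / 0.610 = 1.112×10^5 C
t = Q / I = 1.112×10^5 / 0.182 = 6.110×10^5 s = 170 h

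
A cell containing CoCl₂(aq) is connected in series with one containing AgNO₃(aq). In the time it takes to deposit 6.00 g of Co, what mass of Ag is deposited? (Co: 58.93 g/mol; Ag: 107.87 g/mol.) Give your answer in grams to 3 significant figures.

22.0 g

n(Co) = 6.00 / 58.93 = 0.1018 mol
Co²⁺ + 2e⁻ → Co, so n(e⁻) = 2 × 0.1018 = 0.2036 mol
The cells are in series, so the same charge (and hence the same n(e⁻) = 0.2036 mol) passes through both.
Ag⁺ + e⁻ → Ag, so n(Ag) = 0.2036 mol
m(Ag) = 0.2036 × 107.87 = 22.0 g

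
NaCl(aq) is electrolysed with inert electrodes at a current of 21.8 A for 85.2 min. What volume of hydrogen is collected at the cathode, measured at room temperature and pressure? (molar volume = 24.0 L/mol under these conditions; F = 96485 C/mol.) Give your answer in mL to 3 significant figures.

13900 mL

Q = It = 21.8 × 5112 = 1.114×10^5 C
Moles of electrons = 1.114×10^5 / 96485 = 1.155 mol
2H⁺ + 2e⁻ → H₂, so n(H₂) = 1.155 / 2 = 0.5775 mol
V = 0.5775 × 24.0 = 13.86 L
= 13900 mL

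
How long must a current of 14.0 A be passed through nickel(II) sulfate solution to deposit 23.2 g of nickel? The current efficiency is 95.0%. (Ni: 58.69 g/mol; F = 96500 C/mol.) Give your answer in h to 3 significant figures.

n(Ni) = 23.2 / 58.69 = 0.3953 mol
Ni²⁺ + 2e⁻ → Ni, so n(e⁻) = 2 × 0.3953 = 0.7906 mol
Q = 0.7906 × 96500 / 0.950 = 80310 C
t = Q / I = 80310 / 14.0 = 5736 s = 1.59 h

1.59 h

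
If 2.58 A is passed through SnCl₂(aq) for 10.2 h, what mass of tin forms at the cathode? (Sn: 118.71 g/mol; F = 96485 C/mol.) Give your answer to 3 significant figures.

Q = It = 2.58 × 36720 = 94740 C
Moles of electrons = 94740 / 96485 = 0.9819 mol
Sn²⁺ + 2e⁻ → Sn, so n(Sn) = 0.9819 / 2 = 0.4910 mol
m = 0.4910 × 118.71 = 58.3 g

58.3 g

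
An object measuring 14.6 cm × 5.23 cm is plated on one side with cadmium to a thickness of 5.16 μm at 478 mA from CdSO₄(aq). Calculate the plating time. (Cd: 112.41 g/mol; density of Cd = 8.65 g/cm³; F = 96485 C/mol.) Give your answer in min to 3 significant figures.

20.4 min

Plated area = 14.6 × 5.23 = 76.36 cm²
Volume = 76.36 × 5.16×10⁻⁴ cm = 0.03940 cm³
m(Cd) = 0.03940 × 8.65 = 0.3408 g
n(Cd) = 0.3408 / 112.41 = 0.003032 mol; n(e⁻) = 2 × 0.003032 = 0.006064 mol
Q = 0.006064 × 96485 = 585.1 C
t = 585.1 / 0.478 = 1224 s = 20.4 min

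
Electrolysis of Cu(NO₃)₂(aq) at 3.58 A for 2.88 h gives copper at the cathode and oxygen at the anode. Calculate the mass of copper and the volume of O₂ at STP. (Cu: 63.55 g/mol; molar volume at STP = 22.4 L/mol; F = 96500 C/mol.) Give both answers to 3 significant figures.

12.2 g Cu; 2.15 L O₂

Q = 3.58 × 10368 = 37120 C; n(e⁻) = 37120 / 96500 = 0.3847 mol
Cathode: Cu²⁺ + 2e⁻ → Cu → n(Cu) = 0.3847/2 = 0.1924 mol → 12.2 g
Anode: 2H₂O → O₂ + 4H⁺ + 4e⁻ → n(O₂) = 0.3847/4 = 0.09618 mol → 2.15 L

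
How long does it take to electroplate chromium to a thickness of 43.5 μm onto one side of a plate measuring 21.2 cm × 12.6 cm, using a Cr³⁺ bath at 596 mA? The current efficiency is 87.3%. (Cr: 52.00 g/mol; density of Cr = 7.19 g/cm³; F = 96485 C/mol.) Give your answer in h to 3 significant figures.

24.8 h

Plated area = 21.2 × 12.6 = 267.1 cm²
Volume = 267.1 × 43.5×10⁻⁴ cm = 1.162 cm³
m(Cr) = 1.162 × 7.19 = 8.355 g
n(Cr) = 8.355 / 52.00 = 0.1607 mol; n(e⁻) = 3 × 0.1607 = 0.4821 mol
Q = 0.4821 × 96485 / 0.873 = 53280 C
t = 53280 / 0.596 = 89400 s = 24.8 h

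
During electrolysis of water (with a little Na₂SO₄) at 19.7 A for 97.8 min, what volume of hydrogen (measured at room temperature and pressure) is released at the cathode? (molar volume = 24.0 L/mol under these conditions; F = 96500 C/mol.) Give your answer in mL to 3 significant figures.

14400 mL

Charge passed = 19.7 × 5868 = 1.156×10^5 C
n(e⁻) = 1.156×10^5 / 96500 = 1.198 mol
2H⁺ + 2e⁻ → H₂, so n(H₂) = 1.198 / 2 = 0.5990 mol
V = 0.5990 × 24.0 = 14.38 L
= 14400 mL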